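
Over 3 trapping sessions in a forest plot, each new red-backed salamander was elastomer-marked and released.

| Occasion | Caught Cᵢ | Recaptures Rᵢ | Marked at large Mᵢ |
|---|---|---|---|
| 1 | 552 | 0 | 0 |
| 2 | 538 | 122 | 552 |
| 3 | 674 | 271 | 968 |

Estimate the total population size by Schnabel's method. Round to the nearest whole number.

N ≈ 2416

Σ MᵢCᵢ = 0·552 + 552·538 + 968·674 = 0 + 296976 + 652432 = 949408
Σ Rᵢ = 0 + 122 + 271 = 393
N̂ = 949408 / 393 ≈ 2415.8 → 2416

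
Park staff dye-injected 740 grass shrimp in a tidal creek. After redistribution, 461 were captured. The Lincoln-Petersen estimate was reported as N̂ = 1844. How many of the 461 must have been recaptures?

R = 185

From N = M·C/R: R = M·C / N = 740·461 / 1844 = 341140 / 1844 = 185.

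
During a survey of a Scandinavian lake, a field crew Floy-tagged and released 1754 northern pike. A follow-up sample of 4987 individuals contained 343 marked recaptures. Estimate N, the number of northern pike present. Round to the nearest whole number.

If marked individuals mix randomly, R/C ≈ M/N, giving N ≈ M·C/R.
N = (1754 × 4987) / 343 = 8747198 / 343 ≈ 25502.0 → 25502

N ≈ 25,502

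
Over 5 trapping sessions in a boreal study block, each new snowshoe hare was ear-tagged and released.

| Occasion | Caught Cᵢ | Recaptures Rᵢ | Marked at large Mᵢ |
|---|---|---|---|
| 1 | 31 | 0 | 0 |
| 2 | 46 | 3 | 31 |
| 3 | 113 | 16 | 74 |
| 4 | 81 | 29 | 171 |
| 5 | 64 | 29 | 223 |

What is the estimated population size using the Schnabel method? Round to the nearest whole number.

N ≈ 492

Σ MᵢCᵢ = 0·31 + 31·46 + 74·113 + 171·81 + 223·64 = 0 + 1426 + 8362 + 13851 + 14272 = 37911
Σ Rᵢ = 0 + 3 + 16 + 29 + 29 = 77
N̂ = 37911 / 77 ≈ 492.4 → 492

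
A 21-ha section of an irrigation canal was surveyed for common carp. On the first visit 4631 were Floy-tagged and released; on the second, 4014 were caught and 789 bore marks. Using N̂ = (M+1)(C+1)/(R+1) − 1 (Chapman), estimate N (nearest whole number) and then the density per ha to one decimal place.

N̂ = 4632·4015/790 − 1 = 18597480/790 − 1 ≈ 23540.1 → 23540
Density = N̂ / area = 23540 / 21 ≈ 1120.95 → 1121.0 per ha

density ≈ 1121.0 common carp per ha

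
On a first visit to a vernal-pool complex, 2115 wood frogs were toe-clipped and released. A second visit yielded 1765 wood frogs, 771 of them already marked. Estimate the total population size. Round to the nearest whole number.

Lincoln-Petersen assumes M/N = R/C, so N = M·C / R.
N = (2115 × 1765) / 771 = 3732975 / 771 ≈ 4841.7 → 4842

N ≈ 4842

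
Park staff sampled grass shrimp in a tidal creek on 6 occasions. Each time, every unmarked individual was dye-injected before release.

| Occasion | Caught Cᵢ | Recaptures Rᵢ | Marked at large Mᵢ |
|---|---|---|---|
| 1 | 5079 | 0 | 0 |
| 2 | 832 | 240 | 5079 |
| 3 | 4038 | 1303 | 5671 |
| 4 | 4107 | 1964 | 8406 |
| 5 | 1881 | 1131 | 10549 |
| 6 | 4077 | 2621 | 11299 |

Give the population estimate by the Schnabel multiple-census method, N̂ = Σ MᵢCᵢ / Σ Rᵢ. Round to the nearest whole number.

Σ MᵢCᵢ = 0·5079 + 5079·832 + 5671·4038 + 8406·4107 + 10549·1881 + 11299·4077 = 0 + 4225728 + 22899498 + 34523442 + 19842669 + 46066023 = 127557360
Σ Rᵢ = 0 + 240 + 1303 + 1964 + 1131 + 2621 = 7259
N̂ = 127557360 / 7259 ≈ 17572.3 → 17572

N ≈ 17,572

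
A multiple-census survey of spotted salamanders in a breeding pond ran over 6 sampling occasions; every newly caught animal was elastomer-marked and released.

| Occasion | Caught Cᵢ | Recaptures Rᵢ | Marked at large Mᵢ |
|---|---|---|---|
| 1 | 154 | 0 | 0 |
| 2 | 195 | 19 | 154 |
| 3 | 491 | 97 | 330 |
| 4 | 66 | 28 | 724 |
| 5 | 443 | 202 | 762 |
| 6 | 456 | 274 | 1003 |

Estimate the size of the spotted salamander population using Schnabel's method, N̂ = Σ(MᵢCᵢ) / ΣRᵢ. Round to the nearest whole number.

Σ MᵢCᵢ = 0·154 + 154·195 + 330·491 + 724·66 + 762·443 + 1003·456 = 0 + 30030 + 162030 + 47784 + 337566 + 457368 = 1034778
Σ Rᵢ = 0 + 19 + 97 + 28 + 202 + 274 = 620
N̂ = 1034778 / 620 ≈ 1669.0 → 1669

N ≈ 1669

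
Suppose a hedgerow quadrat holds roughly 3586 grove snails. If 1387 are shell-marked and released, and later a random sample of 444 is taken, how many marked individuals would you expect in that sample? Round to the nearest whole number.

expected recaptures ≈ 172

Expected recaptures E[R] = M·C / N.
E[R] = 1387 × 444 / 3586 = 615828 / 3586 ≈ 171.7 → 172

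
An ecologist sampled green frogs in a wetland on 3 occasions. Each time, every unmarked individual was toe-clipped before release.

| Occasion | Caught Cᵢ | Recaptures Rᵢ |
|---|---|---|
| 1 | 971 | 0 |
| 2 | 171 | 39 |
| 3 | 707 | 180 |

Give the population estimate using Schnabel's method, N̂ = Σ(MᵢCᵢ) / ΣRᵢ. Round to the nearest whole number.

N ≈ 4319

Marked at large before each occasion: Mᵢ = Σⱼ<ᵢ (Cⱼ − Rⱼ) → M1=0, M2=971, M3=1103
Σ MᵢCᵢ = 0·971 + 971·171 + 1103·707 = 0 + 166041 + 779821 = 945862
Σ Rᵢ = 0 + 39 + 180 = 219
N̂ = 945862 / 219 ≈ 4319.0 → 4319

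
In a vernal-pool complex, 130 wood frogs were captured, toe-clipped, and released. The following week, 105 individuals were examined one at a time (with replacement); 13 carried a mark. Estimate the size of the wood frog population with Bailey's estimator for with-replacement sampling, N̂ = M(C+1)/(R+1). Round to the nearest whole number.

N ≈ 984

N̂ = 130·(105+1)/(13+1) = 130·106/14 = 13780/14 ≈ 984.3 → 984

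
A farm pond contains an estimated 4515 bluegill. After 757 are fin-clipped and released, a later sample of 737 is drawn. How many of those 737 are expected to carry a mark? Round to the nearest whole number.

expected recaptures ≈ 124

The marked fraction of the population is 757/4515, so in a sample of 737 expect C·(M/N) marked.
E[R] = 757 × 737 / 4515 = 557909 / 4515 ≈ 123.6 → 124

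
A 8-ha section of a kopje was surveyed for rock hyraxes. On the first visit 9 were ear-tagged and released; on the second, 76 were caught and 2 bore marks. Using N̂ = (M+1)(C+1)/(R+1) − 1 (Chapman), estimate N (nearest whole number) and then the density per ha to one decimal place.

N̂ = 10·77/3 − 1 = 770/3 − 1 ≈ 255.7 → 256
Density = N̂ / area = 256 / 8 = 32.0 per ha

density ≈ 32.0 rock hyraxes per ha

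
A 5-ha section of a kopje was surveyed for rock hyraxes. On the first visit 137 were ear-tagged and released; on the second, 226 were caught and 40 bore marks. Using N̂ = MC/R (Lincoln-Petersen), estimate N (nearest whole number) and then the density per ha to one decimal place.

N̂ = 137·226/40 = 30962/40 ≈ 774.0 → 774
Density = N̂ / area = 774 / 5 ≈ 154.80 → 154.8 per ha

density ≈ 154.8 rock hyraxes per ha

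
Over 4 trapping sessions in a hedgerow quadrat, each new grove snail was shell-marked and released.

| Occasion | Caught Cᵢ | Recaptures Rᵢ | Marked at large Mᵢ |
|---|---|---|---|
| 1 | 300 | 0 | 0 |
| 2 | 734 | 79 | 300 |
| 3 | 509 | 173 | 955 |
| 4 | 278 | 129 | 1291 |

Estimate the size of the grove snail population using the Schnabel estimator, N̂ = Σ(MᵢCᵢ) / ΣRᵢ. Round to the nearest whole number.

Σ MᵢCᵢ = 0·300 + 300·734 + 955·509 + 1291·278 = 0 + 220200 + 486095 + 358898 = 1065193
Σ Rᵢ = 0 + 79 + 173 + 129 = 381
N̂ = 1065193 / 381 ≈ 2795.8 → 2796

N ≈ 2796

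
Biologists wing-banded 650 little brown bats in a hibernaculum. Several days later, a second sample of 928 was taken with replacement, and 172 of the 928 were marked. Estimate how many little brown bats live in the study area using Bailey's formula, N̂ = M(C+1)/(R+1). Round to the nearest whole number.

N ≈ 3490

N̂ = 650·(928+1)/(172+1) = 650·929/173 = 603850/173 ≈ 3490.46 → 3490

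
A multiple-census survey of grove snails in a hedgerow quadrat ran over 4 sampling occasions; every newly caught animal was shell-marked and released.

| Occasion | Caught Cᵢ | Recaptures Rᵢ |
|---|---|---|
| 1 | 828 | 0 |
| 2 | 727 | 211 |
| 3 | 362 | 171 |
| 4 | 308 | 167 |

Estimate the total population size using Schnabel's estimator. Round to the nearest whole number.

Marked at large before each occasion: Mᵢ = Σⱼ<ᵢ (Cⱼ − Rⱼ) → M1=0, M2=828, M3=1344, M4=1535
Σ MᵢCᵢ = 0·828 + 828·727 + 1344·362 + 1535·308 = 0 + 601956 + 486528 + 472780 = 1561264
Σ Rᵢ = 0 + 211 + 171 + 167 = 549
N̂ = 1561264 / 549 ≈ 2843.8 → 2844

N ≈ 2844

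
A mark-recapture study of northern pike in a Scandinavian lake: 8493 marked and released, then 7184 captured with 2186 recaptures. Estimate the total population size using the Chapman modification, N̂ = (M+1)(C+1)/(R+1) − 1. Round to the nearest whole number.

N̂ = (8493+1)(7184+1)/(2186+1) − 1 = 8494·7185/2187 − 1
= 61029390/2187 − 1 ≈ 27905.5 − 1 ≈ 27904.5 → 27905

N ≈ 27,905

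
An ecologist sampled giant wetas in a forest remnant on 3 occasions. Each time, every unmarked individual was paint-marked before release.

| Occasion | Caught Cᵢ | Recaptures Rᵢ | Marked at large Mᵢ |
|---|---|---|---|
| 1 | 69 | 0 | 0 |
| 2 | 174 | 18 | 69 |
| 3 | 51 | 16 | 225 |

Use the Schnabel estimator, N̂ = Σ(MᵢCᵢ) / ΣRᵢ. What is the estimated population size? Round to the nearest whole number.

N ≈ 691

Σ MᵢCᵢ = 0·69 + 69·174 + 225·51 = 0 + 12006 + 11475 = 23481
Σ Rᵢ = 0 + 18 + 16 = 34
N̂ = 23481 / 34 ≈ 690.6 → 691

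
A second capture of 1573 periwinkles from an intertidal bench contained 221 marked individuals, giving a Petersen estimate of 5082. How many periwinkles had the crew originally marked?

From N = M·C/R: M = N·R / C = 5082·221 / 1573 = 1123122 / 1573 = 714.

M = 714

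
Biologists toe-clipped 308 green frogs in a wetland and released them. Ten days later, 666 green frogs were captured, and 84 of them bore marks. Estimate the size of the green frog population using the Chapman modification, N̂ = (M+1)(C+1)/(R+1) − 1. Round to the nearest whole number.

N̂ = (308+1)(666+1)/(84+1) − 1 = 309·667/85 − 1
= 206103/85 − 1 ≈ 2424.7 − 1 ≈ 2423.7 → 2424

N ≈ 2424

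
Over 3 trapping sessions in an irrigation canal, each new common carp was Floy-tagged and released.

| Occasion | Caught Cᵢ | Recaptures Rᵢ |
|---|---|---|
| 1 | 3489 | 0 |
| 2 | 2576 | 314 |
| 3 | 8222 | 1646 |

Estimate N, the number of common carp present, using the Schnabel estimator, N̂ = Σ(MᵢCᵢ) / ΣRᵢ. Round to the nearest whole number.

Marked at large before each occasion: Mᵢ = Σⱼ<ᵢ (Cⱼ − Rⱼ) → M1=0, M2=3489, M3=5751
Σ MᵢCᵢ = 0·3489 + 3489·2576 + 5751·8222 = 0 + 8987664 + 47284722 = 56272386
Σ Rᵢ = 0 + 314 + 1646 = 1960
N̂ = 56272386 / 1960 ≈ 28710.4 → 28710

N ≈ 28,710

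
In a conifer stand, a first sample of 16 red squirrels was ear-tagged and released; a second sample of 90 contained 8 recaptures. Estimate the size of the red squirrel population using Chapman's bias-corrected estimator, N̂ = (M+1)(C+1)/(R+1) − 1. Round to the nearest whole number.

N ≈ 171

N̂ = (16+1)(90+1)/(8+1) − 1 = 17·91/9 − 1
= 1547/9 − 1 ≈ 171.9 − 1 ≈ 170.9 → 171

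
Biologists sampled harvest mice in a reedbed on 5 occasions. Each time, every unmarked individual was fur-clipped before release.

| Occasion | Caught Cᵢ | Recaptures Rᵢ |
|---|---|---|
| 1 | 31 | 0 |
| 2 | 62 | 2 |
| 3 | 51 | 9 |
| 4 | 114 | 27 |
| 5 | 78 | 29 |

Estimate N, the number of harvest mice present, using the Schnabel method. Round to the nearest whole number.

Marked at large before each occasion: Mᵢ = Σⱼ<ᵢ (Cⱼ − Rⱼ) → M1=0, M2=31, M3=91, M4=133, M5=220
Σ MᵢCᵢ = 0·31 + 31·62 + 91·51 + 133·114 + 220·78 = 0 + 1922 + 4641 + 15162 + 17160 = 38885
Σ Rᵢ = 0 + 2 + 9 + 27 + 29 = 67
N̂ = 38885 / 67 ≈ 580.4 → 580

N ≈ 580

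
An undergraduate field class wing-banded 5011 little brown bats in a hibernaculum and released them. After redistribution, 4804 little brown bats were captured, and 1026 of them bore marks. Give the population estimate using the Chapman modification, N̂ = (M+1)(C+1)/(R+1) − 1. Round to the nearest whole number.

N ≈ 23,449

N̂ = (5011+1)(4804+1)/(1026+1) − 1 = 5012·4805/1027 − 1
= 24082660/1027 − 1 ≈ 23449.5 − 1 ≈ 23448.5 → 23449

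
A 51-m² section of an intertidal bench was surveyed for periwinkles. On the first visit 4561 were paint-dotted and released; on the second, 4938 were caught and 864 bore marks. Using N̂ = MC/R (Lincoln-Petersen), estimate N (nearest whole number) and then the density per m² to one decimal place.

N̂ = 4561·4938/864 = 22522218/864 ≈ 26067.4 → 26067
Density = N̂ / area = 26067 / 51 ≈ 511.12 → 511.1 per m²

density ≈ 511.1 periwinkles per m²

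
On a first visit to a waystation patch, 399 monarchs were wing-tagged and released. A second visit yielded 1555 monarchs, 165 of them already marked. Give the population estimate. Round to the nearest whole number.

N ≈ 3760

N = (399 × 1555) / 165 = 620445 / 165 ≈ 3760.3 → 3760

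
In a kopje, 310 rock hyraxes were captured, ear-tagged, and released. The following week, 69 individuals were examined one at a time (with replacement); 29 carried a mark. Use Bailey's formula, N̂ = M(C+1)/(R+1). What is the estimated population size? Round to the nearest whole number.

N̂ = 310·(69+1)/(29+1) = 310·70/30 = 21700/30 ≈ 723.3 → 723

N ≈ 723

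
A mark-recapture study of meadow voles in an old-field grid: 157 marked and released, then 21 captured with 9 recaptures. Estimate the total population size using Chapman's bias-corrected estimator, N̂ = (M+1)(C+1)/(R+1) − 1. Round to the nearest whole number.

N̂ = (157+1)(21+1)/(9+1) − 1 = 158·22/10 − 1
= 3476/10 − 1 ≈ 347.6 − 1 ≈ 346.6 → 347

N ≈ 347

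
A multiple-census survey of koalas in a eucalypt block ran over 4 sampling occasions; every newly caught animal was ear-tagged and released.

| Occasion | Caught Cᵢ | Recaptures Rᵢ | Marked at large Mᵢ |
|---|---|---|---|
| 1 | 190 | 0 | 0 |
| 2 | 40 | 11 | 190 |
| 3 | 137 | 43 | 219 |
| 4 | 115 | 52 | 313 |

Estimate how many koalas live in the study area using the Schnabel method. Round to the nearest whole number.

N ≈ 694

Σ MᵢCᵢ = 0·190 + 190·40 + 219·137 + 313·115 = 0 + 7600 + 30003 + 35995 = 73598
Σ Rᵢ = 0 + 11 + 43 + 52 = 106
N̂ = 73598 / 106 ≈ 694.3 → 694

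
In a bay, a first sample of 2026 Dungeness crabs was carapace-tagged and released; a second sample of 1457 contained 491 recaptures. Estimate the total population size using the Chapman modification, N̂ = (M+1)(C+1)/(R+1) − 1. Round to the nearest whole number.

N ≈ 6006

N̂ = (2026+1)(1457+1)/(491+1) − 1 = 2027·1458/492 − 1
= 2955366/492 − 1 ≈ 6006.8 − 1 ≈ 6005.8 → 6006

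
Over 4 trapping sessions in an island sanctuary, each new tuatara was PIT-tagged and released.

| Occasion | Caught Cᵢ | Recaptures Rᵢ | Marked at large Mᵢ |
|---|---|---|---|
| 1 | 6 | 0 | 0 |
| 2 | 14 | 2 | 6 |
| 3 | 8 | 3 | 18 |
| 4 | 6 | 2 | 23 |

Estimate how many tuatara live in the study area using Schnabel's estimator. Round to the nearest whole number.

Σ MᵢCᵢ = 0·6 + 6·14 + 18·8 + 23·6 = 0 + 84 + 144 + 138 = 366
Σ Rᵢ = 0 + 2 + 3 + 2 = 7
N̂ = 366 / 7 ≈ 52.3 → 52

N ≈ 52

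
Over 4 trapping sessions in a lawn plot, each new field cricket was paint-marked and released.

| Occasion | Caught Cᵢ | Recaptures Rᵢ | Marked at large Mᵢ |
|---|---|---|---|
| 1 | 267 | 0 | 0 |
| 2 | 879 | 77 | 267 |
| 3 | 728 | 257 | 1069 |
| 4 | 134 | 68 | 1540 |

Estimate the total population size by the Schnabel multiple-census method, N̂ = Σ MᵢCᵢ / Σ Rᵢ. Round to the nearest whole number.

N ≈ 3033

Σ MᵢCᵢ = 0·267 + 267·879 + 1069·728 + 1540·134 = 0 + 234693 + 778232 + 206360 = 1219285
Σ Rᵢ = 0 + 77 + 257 + 68 = 402
N̂ = 1219285 / 402 ≈ 3033.0 → 3033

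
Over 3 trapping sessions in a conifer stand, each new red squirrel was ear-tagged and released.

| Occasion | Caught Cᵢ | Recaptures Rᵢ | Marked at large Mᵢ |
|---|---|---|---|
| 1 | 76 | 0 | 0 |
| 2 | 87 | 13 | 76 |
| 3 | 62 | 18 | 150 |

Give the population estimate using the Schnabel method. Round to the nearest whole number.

Σ MᵢCᵢ = 0·76 + 76·87 + 150·62 = 0 + 6612 + 9300 = 15912
Σ Rᵢ = 0 + 13 + 18 = 31
N̂ = 15912 / 31 ≈ 513.3 → 513

N ≈ 513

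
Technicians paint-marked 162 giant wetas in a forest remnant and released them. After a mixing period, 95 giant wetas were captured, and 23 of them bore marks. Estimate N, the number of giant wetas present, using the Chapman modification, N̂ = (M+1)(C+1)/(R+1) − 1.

N = 651

N̂ = (162+1)(95+1)/(23+1) − 1 = 163·96/24 − 1
= 15648/24 − 1 = 652 − 1 = 651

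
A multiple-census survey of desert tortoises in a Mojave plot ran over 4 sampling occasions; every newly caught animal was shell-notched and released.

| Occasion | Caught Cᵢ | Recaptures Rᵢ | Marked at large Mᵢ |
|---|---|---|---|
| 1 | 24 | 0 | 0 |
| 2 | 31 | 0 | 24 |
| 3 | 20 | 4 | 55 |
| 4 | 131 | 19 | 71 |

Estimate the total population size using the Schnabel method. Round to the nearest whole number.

N ≈ 485

Σ MᵢCᵢ = 0·24 + 24·31 + 55·20 + 71·131 = 0 + 744 + 1100 + 9301 = 11145
Σ Rᵢ = 0 + 0 + 4 + 19 = 23
N̂ = 11145 / 23 ≈ 484.6 → 485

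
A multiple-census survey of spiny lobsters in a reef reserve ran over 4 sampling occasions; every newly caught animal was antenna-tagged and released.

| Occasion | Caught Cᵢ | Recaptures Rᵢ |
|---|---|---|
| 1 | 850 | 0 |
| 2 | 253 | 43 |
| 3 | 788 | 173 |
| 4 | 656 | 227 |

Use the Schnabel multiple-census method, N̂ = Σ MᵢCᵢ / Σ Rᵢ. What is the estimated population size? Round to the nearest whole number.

Marked at large before each occasion: Mᵢ = Σⱼ<ᵢ (Cⱼ − Rⱼ) → M1=0, M2=850, M3=1060, M4=1675
Σ MᵢCᵢ = 0·850 + 850·253 + 1060·788 + 1675·656 = 0 + 215050 + 835280 + 1098800 = 2149130
Σ Rᵢ = 0 + 43 + 173 + 227 = 443
N̂ = 2149130 / 443 ≈ 4851.3 → 4851

N ≈ 4851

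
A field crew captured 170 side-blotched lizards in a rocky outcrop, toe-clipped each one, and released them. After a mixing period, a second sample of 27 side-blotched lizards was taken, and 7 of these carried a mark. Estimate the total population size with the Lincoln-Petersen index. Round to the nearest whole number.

N ≈ 656

N = (170 × 27) / 7 = 4590 / 7 ≈ 655.7 → 656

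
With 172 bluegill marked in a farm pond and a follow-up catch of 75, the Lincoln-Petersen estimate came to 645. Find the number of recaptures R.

From N = M·C/R: R = M·C / N = 172·75 / 645 = 12900 / 645 = 20.

R = 20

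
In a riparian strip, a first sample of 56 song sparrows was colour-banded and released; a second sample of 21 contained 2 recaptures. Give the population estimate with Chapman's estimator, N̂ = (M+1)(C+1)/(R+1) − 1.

N = 417

N̂ = (56+1)(21+1)/(2+1) − 1 = 57·22/3 − 1
= 1254/3 − 1 = 418 − 1 = 417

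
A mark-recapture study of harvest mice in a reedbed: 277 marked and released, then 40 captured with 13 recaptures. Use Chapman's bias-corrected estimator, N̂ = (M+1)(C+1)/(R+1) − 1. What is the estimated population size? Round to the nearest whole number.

N ≈ 813

N̂ = (277+1)(40+1)/(13+1) − 1 = 278·41/14 − 1
= 11398/14 − 1 ≈ 814.1 − 1 ≈ 813.1 → 813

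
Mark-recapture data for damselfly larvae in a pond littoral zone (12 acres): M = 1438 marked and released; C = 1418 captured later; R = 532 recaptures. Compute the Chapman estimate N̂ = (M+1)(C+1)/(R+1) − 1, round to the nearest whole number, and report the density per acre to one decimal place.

N̂ = 1439·1419/533 − 1 = 2041941/533 − 1 ≈ 3830.0 → 3830
Density = N̂ / area = 3830 / 12 ≈ 319.17 → 319.2 per acre

density ≈ 319.2 damselfly larvae per acre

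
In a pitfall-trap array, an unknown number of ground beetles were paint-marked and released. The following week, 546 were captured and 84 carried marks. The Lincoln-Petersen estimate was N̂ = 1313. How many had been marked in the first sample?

From N = M·C/R: M = N·R / C = 1313·84 / 546 = 110292 / 546 = 202.

M = 202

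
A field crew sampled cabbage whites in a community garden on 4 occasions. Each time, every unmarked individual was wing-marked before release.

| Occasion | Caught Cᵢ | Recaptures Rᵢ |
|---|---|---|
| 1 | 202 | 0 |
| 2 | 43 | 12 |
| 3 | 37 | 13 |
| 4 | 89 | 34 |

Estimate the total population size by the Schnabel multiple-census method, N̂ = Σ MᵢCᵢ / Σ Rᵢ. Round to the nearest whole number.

N ≈ 681

Marked at large before each occasion: Mᵢ = Σⱼ<ᵢ (Cⱼ − Rⱼ) → M1=0, M2=202, M3=233, M4=257
Σ MᵢCᵢ = 0·202 + 202·43 + 233·37 + 257·89 = 0 + 8686 + 8621 + 22873 = 40180
Σ Rᵢ = 0 + 12 + 13 + 34 = 59
N̂ = 40180 / 59 ≈ 681.0 → 681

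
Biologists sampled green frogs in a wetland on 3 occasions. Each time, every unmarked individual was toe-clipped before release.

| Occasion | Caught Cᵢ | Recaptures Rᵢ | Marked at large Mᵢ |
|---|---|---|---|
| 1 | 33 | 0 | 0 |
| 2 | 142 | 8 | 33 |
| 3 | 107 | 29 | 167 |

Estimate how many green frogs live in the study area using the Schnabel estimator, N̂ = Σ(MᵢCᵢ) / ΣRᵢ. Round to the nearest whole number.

N ≈ 610

Σ MᵢCᵢ = 0·33 + 33·142 + 167·107 = 0 + 4686 + 17869 = 22555
Σ Rᵢ = 0 + 8 + 29 = 37
N̂ = 22555 / 37 ≈ 609.6 → 610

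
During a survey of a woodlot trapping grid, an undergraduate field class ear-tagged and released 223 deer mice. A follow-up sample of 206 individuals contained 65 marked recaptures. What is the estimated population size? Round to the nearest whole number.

N = (223 × 206) / 65 = 45938 / 65 ≈ 706.7 → 707

N ≈ 707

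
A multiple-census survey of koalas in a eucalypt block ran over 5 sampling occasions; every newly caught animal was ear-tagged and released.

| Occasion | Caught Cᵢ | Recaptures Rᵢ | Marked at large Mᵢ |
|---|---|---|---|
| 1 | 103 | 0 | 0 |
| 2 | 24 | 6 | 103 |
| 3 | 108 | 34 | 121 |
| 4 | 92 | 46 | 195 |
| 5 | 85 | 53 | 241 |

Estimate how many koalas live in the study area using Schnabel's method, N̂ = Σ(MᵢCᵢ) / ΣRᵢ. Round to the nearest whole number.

N ≈ 388

Σ MᵢCᵢ = 0·103 + 103·24 + 121·108 + 195·92 + 241·85 = 0 + 2472 + 13068 + 17940 + 20485 = 53965
Σ Rᵢ = 0 + 6 + 34 + 46 + 53 = 139
N̂ = 53965 / 139 ≈ 388.2 → 388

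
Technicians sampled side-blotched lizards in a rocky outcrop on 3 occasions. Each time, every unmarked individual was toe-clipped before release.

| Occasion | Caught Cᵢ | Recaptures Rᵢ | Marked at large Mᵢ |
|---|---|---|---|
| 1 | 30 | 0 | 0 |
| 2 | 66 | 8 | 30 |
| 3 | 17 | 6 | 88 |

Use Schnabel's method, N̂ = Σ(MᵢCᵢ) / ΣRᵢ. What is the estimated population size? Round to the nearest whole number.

N ≈ 248

Σ MᵢCᵢ = 0·30 + 30·66 + 88·17 = 0 + 1980 + 1496 = 3476
Σ Rᵢ = 0 + 8 + 6 = 14
N̂ = 3476 / 14 ≈ 248.3 → 248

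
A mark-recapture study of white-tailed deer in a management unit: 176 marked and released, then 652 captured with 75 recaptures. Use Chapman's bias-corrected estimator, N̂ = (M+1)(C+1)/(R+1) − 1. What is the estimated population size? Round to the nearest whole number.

N̂ = (176+1)(652+1)/(75+1) − 1 = 177·653/76 − 1
= 115581/76 − 1 ≈ 1520.8 − 1 ≈ 1519.8 → 1520

N ≈ 1520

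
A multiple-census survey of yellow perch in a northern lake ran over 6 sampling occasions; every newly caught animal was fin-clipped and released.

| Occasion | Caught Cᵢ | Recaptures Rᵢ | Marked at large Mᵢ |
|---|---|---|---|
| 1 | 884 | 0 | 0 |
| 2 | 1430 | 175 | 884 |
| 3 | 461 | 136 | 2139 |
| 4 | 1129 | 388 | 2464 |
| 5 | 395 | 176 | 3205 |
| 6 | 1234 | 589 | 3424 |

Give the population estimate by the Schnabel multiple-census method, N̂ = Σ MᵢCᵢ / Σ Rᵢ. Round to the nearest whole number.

N ≈ 7188

Σ MᵢCᵢ = 0·884 + 884·1430 + 2139·461 + 2464·1129 + 3205·395 + 3424·1234 = 0 + 1264120 + 986079 + 2781856 + 1265975 + 4225216 = 10523246
Σ Rᵢ = 0 + 175 + 136 + 388 + 176 + 589 = 1464
N̂ = 10523246 / 1464 ≈ 7188.0 → 7188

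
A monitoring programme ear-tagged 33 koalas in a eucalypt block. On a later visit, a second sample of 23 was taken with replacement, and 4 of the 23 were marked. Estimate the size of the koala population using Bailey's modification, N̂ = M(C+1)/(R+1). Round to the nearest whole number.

N ≈ 158

N̂ = 33·(23+1)/(4+1) = 33·24/5 = 792/5 ≈ 158.4 → 158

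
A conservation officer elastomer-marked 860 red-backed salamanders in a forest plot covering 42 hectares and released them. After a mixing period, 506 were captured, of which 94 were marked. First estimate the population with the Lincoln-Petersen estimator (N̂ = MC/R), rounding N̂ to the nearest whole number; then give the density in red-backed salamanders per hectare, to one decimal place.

density ≈ 110.2 red-backed salamanders per hectare

N̂ = 860·506/94 = 435160/94 ≈ 4629.4 → 4629
Density = N̂ / area = 4629 / 42 ≈ 110.21 → 110.2 per hectare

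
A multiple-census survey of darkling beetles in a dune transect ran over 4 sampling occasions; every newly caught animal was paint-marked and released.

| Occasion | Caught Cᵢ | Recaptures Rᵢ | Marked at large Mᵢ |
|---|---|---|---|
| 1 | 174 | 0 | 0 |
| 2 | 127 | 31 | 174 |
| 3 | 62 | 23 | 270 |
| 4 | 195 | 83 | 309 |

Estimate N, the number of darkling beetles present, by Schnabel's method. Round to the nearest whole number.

Σ MᵢCᵢ = 0·174 + 174·127 + 270·62 + 309·195 = 0 + 22098 + 16740 + 60255 = 99093
Σ Rᵢ = 0 + 31 + 23 + 83 = 137
N̂ = 99093 / 137 ≈ 723.3 → 723

N ≈ 723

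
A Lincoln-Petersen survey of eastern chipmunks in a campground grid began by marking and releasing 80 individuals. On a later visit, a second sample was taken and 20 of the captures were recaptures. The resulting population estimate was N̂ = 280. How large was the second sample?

From N = M·C/R: C = N·R / M = 280·20 / 80 = 5600 / 80 = 70.

C = 70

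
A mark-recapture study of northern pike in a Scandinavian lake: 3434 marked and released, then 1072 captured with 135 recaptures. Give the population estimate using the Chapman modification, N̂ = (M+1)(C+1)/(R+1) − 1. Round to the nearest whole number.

N ≈ 27,100

N̂ = (3434+1)(1072+1)/(135+1) − 1 = 3435·1073/136 − 1
= 3685755/136 − 1 ≈ 27101.1 − 1 ≈ 27100.1 → 27100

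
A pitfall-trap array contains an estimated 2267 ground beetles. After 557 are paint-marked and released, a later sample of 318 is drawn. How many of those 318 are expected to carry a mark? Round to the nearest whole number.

expected recaptures ≈ 78

The marked fraction of the population is 557/2267, so in a sample of 318 expect C·(M/N) marked.
E[R] = 557 × 318 / 2267 = 177126 / 2267 ≈ 78.1 → 78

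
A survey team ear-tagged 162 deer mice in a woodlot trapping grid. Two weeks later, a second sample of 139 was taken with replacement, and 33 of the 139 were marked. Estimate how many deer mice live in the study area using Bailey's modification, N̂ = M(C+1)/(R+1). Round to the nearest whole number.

N ≈ 667

N̂ = 162·(139+1)/(33+1) = 162·140/34 = 22680/34 ≈ 667.1 → 667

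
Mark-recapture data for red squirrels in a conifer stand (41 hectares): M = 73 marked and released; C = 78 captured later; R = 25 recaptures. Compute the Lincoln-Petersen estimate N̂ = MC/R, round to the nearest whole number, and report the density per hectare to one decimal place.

density ≈ 5.6 red squirrels per hectare

N̂ = 73·78/25 = 5694/25 ≈ 227.8 → 228
Density = N̂ / area = 228 / 41 ≈ 5.56 → 5.6 per hectare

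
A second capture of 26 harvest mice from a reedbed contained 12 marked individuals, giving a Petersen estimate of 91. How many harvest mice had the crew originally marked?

From N = M·C/R: M = N·R / C = 91·12 / 26 = 1092 / 26 = 42.

M = 42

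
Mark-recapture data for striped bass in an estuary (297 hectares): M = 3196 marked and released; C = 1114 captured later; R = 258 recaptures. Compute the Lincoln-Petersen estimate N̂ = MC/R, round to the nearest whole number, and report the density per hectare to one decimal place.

density ≈ 46.5 striped bass per hectare

N̂ = 3196·1114/258 = 3560344/258 ≈ 13799.8 → 13800
Density = N̂ / area = 13800 / 297 ≈ 46.46 → 46.5 per hectare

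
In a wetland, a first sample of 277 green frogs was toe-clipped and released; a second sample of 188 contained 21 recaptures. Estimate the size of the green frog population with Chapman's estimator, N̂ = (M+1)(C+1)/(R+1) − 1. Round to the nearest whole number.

N̂ = (277+1)(188+1)/(21+1) − 1 = 278·189/22 − 1
= 52542/22 − 1 ≈ 2388.3 − 1 ≈ 2387.3 → 2387

N ≈ 2387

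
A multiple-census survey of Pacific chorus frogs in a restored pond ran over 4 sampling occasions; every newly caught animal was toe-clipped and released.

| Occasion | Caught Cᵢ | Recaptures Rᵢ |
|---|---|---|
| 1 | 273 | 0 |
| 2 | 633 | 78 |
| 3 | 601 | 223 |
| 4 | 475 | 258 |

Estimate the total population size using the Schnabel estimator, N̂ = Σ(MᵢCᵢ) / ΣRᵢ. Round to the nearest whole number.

Marked at large before each occasion: Mᵢ = Σⱼ<ᵢ (Cⱼ − Rⱼ) → M1=0, M2=273, M3=828, M4=1206
Σ MᵢCᵢ = 0·273 + 273·633 + 828·601 + 1206·475 = 0 + 172809 + 497628 + 572850 = 1243287
Σ Rᵢ = 0 + 78 + 223 + 258 = 559
N̂ = 1243287 / 559 ≈ 2224.1 → 2224

N ≈ 2224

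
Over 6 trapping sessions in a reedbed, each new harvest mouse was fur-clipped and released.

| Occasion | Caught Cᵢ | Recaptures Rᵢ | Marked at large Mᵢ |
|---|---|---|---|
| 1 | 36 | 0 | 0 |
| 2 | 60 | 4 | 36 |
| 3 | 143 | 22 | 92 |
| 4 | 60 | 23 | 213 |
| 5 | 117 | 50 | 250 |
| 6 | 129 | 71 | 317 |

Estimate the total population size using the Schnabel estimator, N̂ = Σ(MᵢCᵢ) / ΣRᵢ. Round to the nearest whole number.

N ≈ 578

Σ MᵢCᵢ = 0·36 + 36·60 + 92·143 + 213·60 + 250·117 + 317·129 = 0 + 2160 + 13156 + 12780 + 29250 + 40893 = 98239
Σ Rᵢ = 0 + 4 + 22 + 23 + 50 + 71 = 170
N̂ = 98239 / 170 ≈ 577.9 → 578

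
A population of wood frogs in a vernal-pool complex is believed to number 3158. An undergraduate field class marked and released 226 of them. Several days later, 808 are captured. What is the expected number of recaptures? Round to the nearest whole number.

The marked fraction of the population is 226/3158, so in a sample of 808 expect C·(M/N) marked.
E[R] = 226 × 808 / 3158 = 182608 / 3158 ≈ 57.8 → 58

expected recaptures ≈ 58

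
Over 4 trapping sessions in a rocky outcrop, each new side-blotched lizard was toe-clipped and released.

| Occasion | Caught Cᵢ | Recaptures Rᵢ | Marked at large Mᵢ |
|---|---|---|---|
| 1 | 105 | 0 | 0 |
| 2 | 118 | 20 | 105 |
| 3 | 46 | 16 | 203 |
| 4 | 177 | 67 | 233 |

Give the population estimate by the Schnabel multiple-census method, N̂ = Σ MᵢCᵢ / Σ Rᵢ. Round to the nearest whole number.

N ≈ 611

Σ MᵢCᵢ = 0·105 + 105·118 + 203·46 + 233·177 = 0 + 12390 + 9338 + 41241 = 62969
Σ Rᵢ = 0 + 20 + 16 + 67 = 103
N̂ = 62969 / 103 ≈ 611.3 → 611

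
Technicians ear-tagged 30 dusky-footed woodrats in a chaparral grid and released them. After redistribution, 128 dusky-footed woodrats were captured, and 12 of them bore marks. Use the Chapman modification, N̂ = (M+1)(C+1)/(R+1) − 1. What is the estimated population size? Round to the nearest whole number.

N ≈ 307

N̂ = (30+1)(128+1)/(12+1) − 1 = 31·129/13 − 1
= 3999/13 − 1 ≈ 307.6 − 1 ≈ 306.6 → 307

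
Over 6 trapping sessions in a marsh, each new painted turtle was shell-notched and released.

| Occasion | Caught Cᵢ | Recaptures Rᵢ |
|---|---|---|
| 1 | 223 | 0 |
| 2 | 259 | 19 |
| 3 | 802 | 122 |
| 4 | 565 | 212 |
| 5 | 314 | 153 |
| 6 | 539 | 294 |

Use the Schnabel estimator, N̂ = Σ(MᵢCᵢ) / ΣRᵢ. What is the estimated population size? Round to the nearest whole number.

Marked at large before each occasion: Mᵢ = Σⱼ<ᵢ (Cⱼ − Rⱼ) → M1=0, M2=223, M3=463, M4=1143, M5=1496, M6=1657
Σ MᵢCᵢ = 0·223 + 223·259 + 463·802 + 1143·565 + 1496·314 + 1657·539 = 0 + 57757 + 371326 + 645795 + 469744 + 893123 = 2437745
Σ Rᵢ = 0 + 19 + 122 + 212 + 153 + 294 = 800
N̂ = 2437745 / 800 ≈ 3047.2 → 3047

N ≈ 3047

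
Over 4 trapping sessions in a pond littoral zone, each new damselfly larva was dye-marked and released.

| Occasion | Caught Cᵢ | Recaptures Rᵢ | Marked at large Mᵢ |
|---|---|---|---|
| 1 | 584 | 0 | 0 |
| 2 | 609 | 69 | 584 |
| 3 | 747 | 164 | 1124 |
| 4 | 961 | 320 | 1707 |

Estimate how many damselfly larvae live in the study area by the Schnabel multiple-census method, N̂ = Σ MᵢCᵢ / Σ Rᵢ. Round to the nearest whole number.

Σ MᵢCᵢ = 0·584 + 584·609 + 1124·747 + 1707·961 = 0 + 355656 + 839628 + 1640427 = 2835711
Σ Rᵢ = 0 + 69 + 164 + 320 = 553
N̂ = 2835711 / 553 ≈ 5127.9 → 5128

N ≈ 5128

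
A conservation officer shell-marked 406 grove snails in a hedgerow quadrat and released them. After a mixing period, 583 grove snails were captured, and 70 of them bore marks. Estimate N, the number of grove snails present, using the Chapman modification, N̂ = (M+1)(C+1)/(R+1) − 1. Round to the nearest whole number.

N̂ = (406+1)(583+1)/(70+1) − 1 = 407·584/71 − 1
= 237688/71 − 1 ≈ 3347.7 − 1 ≈ 3346.7 → 3347

N ≈ 3347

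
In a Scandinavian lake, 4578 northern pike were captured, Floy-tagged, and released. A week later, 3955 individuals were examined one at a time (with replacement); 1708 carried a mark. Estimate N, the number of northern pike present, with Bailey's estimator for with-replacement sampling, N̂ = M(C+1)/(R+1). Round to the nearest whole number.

N̂ = 4578·(3955+1)/(1708+1) = 4578·3956/1709 = 18110568/1709 ≈ 10597.2 → 10597

N ≈ 10,597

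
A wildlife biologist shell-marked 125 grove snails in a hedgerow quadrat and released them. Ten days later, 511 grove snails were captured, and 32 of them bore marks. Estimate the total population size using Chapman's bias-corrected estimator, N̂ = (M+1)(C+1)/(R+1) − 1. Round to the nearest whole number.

N̂ = (125+1)(511+1)/(32+1) − 1 = 126·512/33 − 1
= 64512/33 − 1 ≈ 1954.9 − 1 ≈ 1953.9 → 1954

N ≈ 1954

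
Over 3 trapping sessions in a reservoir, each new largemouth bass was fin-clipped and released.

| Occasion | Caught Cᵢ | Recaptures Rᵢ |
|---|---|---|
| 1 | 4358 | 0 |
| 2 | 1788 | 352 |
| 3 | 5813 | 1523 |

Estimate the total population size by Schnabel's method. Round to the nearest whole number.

N ≈ 22,119

Marked at large before each occasion: Mᵢ = Σⱼ<ᵢ (Cⱼ − Rⱼ) → M1=0, M2=4358, M3=5794
Σ MᵢCᵢ = 0·4358 + 4358·1788 + 5794·5813 = 0 + 7792104 + 33680522 = 41472626
Σ Rᵢ = 0 + 352 + 1523 = 1875
N̂ = 41472626 / 1875 ≈ 22118.7 → 22119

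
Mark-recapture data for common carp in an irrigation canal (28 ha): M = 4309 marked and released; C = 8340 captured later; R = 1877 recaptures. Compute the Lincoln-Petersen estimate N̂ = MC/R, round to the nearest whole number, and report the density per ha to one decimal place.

density ≈ 683.8 common carp per ha

N̂ = 4309·8340/1877 = 35937060/1877 ≈ 19146.0 → 19146
Density = N̂ / area = 19146 / 28 ≈ 683.79 → 683.8 per ha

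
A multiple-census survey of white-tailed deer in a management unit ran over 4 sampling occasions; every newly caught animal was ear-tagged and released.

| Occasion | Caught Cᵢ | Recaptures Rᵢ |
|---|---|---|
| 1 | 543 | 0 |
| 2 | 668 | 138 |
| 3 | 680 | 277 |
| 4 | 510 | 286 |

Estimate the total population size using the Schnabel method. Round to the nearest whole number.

Marked at large before each occasion: Mᵢ = Σⱼ<ᵢ (Cⱼ − Rⱼ) → M1=0, M2=543, M3=1073, M4=1476
Σ MᵢCᵢ = 0·543 + 543·668 + 1073·680 + 1476·510 = 0 + 362724 + 729640 + 752760 = 1845124
Σ Rᵢ = 0 + 138 + 277 + 286 = 701
N̂ = 1845124 / 701 ≈ 2632.1 → 2632

N ≈ 2632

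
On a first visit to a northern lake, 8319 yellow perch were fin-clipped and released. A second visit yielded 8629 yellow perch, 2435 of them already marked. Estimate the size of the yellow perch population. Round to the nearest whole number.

N ≈ 29,480

N = (8319 × 8629) / 2435 = 71784651 / 2435 ≈ 29480.3 → 29480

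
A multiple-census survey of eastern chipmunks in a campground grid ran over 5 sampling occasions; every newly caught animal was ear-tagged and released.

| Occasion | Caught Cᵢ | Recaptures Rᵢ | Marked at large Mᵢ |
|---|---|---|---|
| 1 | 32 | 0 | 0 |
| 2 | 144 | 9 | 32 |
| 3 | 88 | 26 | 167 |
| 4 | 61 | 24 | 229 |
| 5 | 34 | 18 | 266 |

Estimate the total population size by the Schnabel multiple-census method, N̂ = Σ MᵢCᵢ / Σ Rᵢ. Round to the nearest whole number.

Σ MᵢCᵢ = 0·32 + 32·144 + 167·88 + 229·61 + 266·34 = 0 + 4608 + 14696 + 13969 + 9044 = 42317
Σ Rᵢ = 0 + 9 + 26 + 24 + 18 = 77
N̂ = 42317 / 77 ≈ 549.6 → 550

N ≈ 550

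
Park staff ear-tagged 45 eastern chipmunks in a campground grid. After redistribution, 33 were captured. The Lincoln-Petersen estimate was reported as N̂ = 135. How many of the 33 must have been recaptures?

R = 11

From N = M·C/R: R = M·C / N = 45·33 / 135 = 1485 / 135 = 11.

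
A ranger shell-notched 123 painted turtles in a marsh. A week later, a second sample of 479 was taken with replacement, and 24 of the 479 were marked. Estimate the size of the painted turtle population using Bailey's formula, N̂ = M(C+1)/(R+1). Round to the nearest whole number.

N ≈ 2362

N̂ = 123·(479+1)/(24+1) = 123·480/25 = 59040/25 ≈ 2361.6 → 2362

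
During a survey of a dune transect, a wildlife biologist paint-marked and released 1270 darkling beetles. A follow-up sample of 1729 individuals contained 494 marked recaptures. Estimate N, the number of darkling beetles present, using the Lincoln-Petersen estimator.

N = 4445

The marked fraction in the recapture sample should equal the marked fraction in the population: 494/1729 = 1270/N.
N = (1270 × 1729) / 494 = 2195830 / 494 = 4445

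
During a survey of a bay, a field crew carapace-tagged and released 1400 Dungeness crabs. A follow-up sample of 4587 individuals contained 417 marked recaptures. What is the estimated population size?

N = (1400 × 4587) / 417 = 6421800 / 417 = 15400

N = 15,400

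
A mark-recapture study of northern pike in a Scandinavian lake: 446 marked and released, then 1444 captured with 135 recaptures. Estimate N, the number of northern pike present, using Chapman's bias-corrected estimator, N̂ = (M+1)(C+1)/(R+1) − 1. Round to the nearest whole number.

N̂ = (446+1)(1444+1)/(135+1) − 1 = 447·1445/136 − 1
= 645915/136 − 1 ≈ 4749.4 − 1 ≈ 4748.4 → 4748

N ≈ 4748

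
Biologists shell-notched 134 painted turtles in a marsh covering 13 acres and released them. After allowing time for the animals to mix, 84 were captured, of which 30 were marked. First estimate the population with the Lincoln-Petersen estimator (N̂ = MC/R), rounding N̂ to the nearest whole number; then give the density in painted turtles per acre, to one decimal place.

density ≈ 28.8 painted turtles per acre

N̂ = 134·84/30 = 11256/30 ≈ 375.2 → 375
Density = N̂ / area = 375 / 13 ≈ 28.846 → 28.8 per acre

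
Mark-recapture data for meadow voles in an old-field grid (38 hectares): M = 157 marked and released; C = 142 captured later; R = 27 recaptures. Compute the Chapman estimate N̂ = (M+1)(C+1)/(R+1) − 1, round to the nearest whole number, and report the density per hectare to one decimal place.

density ≈ 21.2 meadow voles per hectare

N̂ = 158·143/28 − 1 = 22594/28 − 1 ≈ 805.9 → 806
Density = N̂ / area = 806 / 38 ≈ 21.21 → 21.2 per hectare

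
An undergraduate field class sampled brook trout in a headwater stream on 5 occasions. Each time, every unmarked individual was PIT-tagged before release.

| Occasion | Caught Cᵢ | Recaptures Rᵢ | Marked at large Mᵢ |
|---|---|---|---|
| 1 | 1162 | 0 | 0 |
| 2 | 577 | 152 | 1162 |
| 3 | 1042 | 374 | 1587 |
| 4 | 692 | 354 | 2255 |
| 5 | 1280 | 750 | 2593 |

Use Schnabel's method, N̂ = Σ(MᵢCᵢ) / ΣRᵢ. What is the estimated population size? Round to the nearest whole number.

N ≈ 4419

Σ MᵢCᵢ = 0·1162 + 1162·577 + 1587·1042 + 2255·692 + 2593·1280 = 0 + 670474 + 1653654 + 1560460 + 3319040 = 7203628
Σ Rᵢ = 0 + 152 + 374 + 354 + 750 = 1630
N̂ = 7203628 / 1630 ≈ 4419.4 → 4419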